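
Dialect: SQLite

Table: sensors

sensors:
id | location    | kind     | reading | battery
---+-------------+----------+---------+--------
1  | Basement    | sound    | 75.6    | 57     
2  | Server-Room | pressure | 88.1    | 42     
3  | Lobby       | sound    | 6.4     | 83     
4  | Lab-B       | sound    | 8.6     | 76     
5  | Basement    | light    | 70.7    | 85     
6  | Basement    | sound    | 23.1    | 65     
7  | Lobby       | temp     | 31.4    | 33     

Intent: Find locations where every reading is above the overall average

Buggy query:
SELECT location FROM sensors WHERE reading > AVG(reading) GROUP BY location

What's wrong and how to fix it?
Bug: AVG() is an aggregate; it can't sit directly in WHERE

Fix: Compute the overall average in a scalar subquery and compare each group's MIN against it in HAVING

Corrected query:
SELECT location FROM sensors GROUP BY location HAVING MIN(reading) > (SELECT AVG(reading) FROM sensors)

Result:
location   
-----------
Server-Room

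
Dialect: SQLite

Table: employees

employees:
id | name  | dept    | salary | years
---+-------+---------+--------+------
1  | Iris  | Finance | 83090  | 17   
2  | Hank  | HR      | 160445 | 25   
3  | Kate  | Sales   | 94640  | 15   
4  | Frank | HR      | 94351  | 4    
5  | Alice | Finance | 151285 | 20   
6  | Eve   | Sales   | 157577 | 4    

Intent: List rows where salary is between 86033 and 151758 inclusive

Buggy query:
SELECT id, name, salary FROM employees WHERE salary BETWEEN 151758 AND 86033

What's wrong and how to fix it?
Bug: The bounds are reversed; BETWEEN a AND b requires a <= b to match anything

Fix: Write BETWEEN 86033 AND 151758

Corrected query:
SELECT id, name, salary FROM employees WHERE salary BETWEEN 86033 AND 151758

Result:
id | name  | salary
---+-------+-------
3  | Kate  | 94640 
4  | Frank | 94351 
5  | Alice | 151285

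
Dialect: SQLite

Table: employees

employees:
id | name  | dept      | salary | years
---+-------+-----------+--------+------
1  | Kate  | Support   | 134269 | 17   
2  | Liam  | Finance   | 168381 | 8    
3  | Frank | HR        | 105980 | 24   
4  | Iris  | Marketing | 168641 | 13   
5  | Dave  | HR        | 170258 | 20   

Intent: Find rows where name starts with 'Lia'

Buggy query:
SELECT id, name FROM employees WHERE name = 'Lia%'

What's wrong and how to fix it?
Bug: Wildcards only work with LIKE; '=' treats '%' as a literal character

Fix: Replace '=' with LIKE so 'Lia%' is treated as a pattern

Corrected query:
SELECT id, name FROM employees WHERE name LIKE 'Lia%'

Result:
id | name
---+-----
2  | Liam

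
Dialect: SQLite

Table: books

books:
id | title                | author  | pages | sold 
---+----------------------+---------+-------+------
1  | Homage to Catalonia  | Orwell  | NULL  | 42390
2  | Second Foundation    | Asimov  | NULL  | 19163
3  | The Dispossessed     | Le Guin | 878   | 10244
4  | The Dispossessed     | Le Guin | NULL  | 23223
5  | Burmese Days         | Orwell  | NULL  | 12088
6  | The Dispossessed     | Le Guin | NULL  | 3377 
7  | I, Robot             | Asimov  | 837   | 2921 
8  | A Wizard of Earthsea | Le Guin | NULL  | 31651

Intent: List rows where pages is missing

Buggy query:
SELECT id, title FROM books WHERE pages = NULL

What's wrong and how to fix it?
Bug: Comparing to NULL with '=' never matches; NULL = NULL is unknown, not true

Fix: Use IS NULL to test for NULL

Corrected query:
SELECT id, title FROM books WHERE pages IS NULL

Result:
id | title               
---+---------------------
1  | Homage to Catalonia 
2  | Second Foundation   
4  | The Dispossessed    
5  | Burmese Days        
6  | The Dispossessed    
8  | A Wizard of Earthsea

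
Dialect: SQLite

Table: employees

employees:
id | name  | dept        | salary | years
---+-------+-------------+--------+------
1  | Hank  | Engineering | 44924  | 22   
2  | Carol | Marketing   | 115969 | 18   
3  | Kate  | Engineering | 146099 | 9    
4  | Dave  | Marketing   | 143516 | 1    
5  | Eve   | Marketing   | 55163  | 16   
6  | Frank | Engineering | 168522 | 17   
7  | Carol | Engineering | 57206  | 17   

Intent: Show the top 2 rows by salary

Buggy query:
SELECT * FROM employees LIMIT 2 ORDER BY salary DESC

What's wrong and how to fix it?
Bug: ORDER BY cannot follow LIMIT; LIMIT is the final clause

Fix: Sort with ORDER BY, then apply LIMIT

Corrected query:
SELECT * FROM employees ORDER BY salary DESC LIMIT 2

Result:
id | name  | dept        | salary | years
---+-------+-------------+--------+------
6  | Frank | Engineering | 168522 | 17   
3  | Kate  | Engineering | 146099 | 9    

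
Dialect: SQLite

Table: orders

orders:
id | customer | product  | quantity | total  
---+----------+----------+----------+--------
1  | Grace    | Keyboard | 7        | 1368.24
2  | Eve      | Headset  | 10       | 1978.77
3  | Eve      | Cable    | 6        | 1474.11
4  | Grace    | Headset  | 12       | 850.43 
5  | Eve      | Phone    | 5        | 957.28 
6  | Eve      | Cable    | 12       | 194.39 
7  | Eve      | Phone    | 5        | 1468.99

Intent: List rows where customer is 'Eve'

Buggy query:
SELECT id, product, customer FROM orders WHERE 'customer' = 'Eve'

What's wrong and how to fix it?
Bug: Single quotes denote string literals in SQL; the column name is being compared as a constant string

Fix: Remove the quotes around the column name (or use double quotes for an identifier)

Corrected query:
SELECT id, product, customer FROM orders WHERE customer = 'Eve'

Result:
id | product | customer
---+---------+---------
2  | Headset | Eve     
3  | Cable   | Eve     
5  | Phone   | Eve     
6  | Cable   | Eve     
7  | Phone   | Eve     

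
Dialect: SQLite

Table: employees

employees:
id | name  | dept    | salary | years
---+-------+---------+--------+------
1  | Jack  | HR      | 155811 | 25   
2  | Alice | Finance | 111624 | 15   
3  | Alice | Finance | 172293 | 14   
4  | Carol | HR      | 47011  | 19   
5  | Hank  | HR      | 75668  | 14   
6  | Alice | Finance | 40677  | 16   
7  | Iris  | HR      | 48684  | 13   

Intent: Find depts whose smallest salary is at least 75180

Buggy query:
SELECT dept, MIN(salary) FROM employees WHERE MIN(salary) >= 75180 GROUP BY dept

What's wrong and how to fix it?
Bug: MIN() in WHERE is a misuse of aggregate

Fix: Replace WHERE with HAVING after the GROUP BY

Corrected query:
SELECT dept, MIN(salary) FROM employees GROUP BY dept HAVING MIN(salary) >= 75180

Result:
(no rows)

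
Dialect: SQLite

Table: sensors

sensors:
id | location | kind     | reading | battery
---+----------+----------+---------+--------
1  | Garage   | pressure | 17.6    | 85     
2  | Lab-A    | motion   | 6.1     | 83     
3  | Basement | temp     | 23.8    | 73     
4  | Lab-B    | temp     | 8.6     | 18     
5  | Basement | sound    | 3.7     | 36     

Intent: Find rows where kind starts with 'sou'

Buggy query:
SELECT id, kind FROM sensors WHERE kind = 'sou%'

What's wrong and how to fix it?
Bug: '=' compares the literal string including the % character; pattern matching needs LIKE

Fix: Replace '=' with LIKE so 'sou%' is treated as a pattern

Corrected query:
SELECT id, kind FROM sensors WHERE kind LIKE 'sou%'

Result:
id | kind 
---+------
5  | sound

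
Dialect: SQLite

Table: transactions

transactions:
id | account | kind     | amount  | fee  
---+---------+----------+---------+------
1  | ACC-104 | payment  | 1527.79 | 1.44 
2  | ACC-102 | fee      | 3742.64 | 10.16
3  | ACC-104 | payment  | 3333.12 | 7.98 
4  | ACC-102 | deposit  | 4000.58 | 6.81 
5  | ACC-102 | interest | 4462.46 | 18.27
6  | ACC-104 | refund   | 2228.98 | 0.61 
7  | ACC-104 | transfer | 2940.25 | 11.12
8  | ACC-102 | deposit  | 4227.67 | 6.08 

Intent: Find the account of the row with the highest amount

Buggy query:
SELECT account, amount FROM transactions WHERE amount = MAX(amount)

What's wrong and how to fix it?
Bug: MAX(amount) is an aggregate and cannot be used directly in WHERE

Fix: Use a subquery: WHERE amount = (SELECT MAX(amount) FROM transactions)

Corrected query:
SELECT account, amount FROM transactions WHERE amount = (SELECT MAX(amount) FROM transactions)

Result:
account | amount 
--------+--------
ACC-102 | 4462.46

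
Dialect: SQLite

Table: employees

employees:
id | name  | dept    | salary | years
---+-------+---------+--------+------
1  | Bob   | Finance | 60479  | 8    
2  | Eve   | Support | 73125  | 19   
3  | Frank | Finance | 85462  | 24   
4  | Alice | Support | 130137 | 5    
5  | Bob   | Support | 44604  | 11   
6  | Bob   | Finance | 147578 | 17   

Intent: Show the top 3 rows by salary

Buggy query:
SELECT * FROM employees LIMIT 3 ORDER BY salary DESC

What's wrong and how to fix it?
Bug: LIMIT must come after ORDER BY

Fix: Swap the clauses: ORDER BY first, then LIMIT

Corrected query:
SELECT * FROM employees ORDER BY salary DESC LIMIT 3

Result:
id | name  | dept    | salary | years
---+-------+---------+--------+------
6  | Bob   | Finance | 147578 | 17   
4  | Alice | Support | 130137 | 5    
3  | Frank | Finance | 85462  | 24   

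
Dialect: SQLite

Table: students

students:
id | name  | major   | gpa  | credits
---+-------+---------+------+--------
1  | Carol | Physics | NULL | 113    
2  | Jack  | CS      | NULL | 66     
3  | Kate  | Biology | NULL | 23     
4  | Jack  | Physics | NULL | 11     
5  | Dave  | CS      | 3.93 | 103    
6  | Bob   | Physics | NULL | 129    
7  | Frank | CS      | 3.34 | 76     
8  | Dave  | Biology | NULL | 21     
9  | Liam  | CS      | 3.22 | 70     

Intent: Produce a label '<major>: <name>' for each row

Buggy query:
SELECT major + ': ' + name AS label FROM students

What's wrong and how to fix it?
Bug: SQLite uses || for string concatenation; + coerces text to numbers (yielding 0)

Fix: Use the || operator for string concatenation

Corrected query:
SELECT major || ': ' || name AS label FROM students

Result:
label         
--------------
Physics: Carol
CS: Jack      
Biology: Kate 
Physics: Jack 
CS: Dave      
Physics: Bob  
CS: Frank     
Biology: Dave 
CS: Liam      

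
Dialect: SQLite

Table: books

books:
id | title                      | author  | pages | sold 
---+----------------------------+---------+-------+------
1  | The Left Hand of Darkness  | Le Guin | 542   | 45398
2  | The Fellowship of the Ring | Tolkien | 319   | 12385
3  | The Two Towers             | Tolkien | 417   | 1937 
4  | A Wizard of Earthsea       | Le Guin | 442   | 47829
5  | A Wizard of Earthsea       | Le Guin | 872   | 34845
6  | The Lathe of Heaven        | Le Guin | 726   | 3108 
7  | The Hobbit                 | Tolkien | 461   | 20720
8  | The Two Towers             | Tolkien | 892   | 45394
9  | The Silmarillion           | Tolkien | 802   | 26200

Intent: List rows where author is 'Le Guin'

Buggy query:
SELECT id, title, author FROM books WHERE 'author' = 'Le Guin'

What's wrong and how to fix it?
Bug: Single quotes denote string literals in SQL; the column name is being compared as a constant string

Fix: Reference the column as author without single quotes

Corrected query:
SELECT id, title, author FROM books WHERE author = 'Le Guin'

Result:
id | title                     | author 
---+---------------------------+--------
1  | The Left Hand of Darkness | Le Guin
4  | A Wizard of Earthsea      | Le Guin
5  | A Wizard of Earthsea      | Le Guin
6  | The Lathe of Heaven       | Le Guin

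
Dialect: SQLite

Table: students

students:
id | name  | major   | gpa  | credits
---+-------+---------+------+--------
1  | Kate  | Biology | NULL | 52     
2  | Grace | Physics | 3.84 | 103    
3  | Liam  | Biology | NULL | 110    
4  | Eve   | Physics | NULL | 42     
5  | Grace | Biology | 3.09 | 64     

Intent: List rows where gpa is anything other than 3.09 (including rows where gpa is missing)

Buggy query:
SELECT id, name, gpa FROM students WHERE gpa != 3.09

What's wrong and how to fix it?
Bug: 'gpa != 3.09' is unknown when gpa is NULL, so NULL rows are silently excluded

Fix: Handle NULL separately with IS NULL alongside the inequality

Corrected query:
SELECT id, name, gpa FROM students WHERE gpa != 3.09 OR gpa IS NULL

Result:
id | name  | gpa 
---+-------+-----
1  | Kate  | NULL
2  | Grace | 3.84
3  | Liam  | NULL
4  | Eve   | NULL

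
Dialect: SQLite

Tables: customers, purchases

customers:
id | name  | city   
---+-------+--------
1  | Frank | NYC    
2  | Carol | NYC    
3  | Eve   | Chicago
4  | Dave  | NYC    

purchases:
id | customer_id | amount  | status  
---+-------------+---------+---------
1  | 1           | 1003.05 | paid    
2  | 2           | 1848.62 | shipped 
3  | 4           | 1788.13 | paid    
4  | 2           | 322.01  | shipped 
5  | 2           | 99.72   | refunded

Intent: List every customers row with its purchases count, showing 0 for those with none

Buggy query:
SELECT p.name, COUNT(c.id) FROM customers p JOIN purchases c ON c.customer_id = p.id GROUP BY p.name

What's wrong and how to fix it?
Bug: An inner join excludes parents with zero children

Fix: Use LEFT JOIN so parents without children still appear (COUNT(c.id) gives 0)

Corrected query:
SELECT p.name, COUNT(c.id) FROM customers p LEFT JOIN purchases c ON c.customer_id = p.id GROUP BY p.name

Result:
name  | COUNT(c.id)
------+------------
Carol | 3          
Dave  | 1          
Eve   | 0          
Frank | 1          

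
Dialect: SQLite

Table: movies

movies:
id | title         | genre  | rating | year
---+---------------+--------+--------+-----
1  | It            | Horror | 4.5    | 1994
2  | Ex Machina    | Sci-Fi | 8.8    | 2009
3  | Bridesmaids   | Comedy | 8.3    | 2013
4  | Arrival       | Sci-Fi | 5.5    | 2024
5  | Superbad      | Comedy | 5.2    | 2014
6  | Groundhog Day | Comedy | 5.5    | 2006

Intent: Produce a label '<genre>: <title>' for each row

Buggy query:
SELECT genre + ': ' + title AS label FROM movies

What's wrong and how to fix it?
Bug: SQLite uses || for string concatenation; + coerces text to numbers (yielding 0)

Fix: Replace + with || to concatenate text

Corrected query:
SELECT genre || ': ' || title AS label FROM movies

Result:
label                
---------------------
Horror: It           
Sci-Fi: Ex Machina   
Comedy: Bridesmaids  
Sci-Fi: Arrival      
Comedy: Superbad     
Comedy: Groundhog Day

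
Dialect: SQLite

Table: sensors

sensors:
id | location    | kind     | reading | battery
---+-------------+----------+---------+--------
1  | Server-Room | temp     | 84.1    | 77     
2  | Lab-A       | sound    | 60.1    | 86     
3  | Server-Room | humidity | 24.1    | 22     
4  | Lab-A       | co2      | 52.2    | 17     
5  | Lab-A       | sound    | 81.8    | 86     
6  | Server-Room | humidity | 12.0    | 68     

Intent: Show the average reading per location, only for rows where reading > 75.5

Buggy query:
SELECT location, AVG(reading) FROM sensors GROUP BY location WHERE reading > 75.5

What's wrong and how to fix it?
Bug: Row-level WHERE must come before GROUP BY in the clause order

Fix: Move the WHERE clause before GROUP BY

Corrected query:
SELECT location, AVG(reading) FROM sensors WHERE reading > 75.5 GROUP BY location

Result:
location    | AVG(reading)
------------+-------------
Lab-A       | 81.8        
Server-Room | 84.1        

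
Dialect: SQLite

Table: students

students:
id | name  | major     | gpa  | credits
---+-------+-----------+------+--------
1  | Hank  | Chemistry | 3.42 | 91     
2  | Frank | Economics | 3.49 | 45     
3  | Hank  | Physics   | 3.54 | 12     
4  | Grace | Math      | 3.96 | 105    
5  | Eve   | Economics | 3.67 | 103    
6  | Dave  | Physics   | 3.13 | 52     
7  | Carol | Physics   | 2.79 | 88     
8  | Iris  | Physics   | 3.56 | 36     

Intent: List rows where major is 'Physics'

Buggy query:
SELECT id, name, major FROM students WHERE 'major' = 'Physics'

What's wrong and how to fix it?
Bug: 'major' in single quotes is a string literal, not the column; the comparison is literal-vs-literal and never true

Fix: Reference the column as major without single quotes

Corrected query:
SELECT id, name, major FROM students WHERE major = 'Physics'

Result:
id | name  | major  
---+-------+--------
3  | Hank  | Physics
6  | Dave  | Physics
7  | Carol | Physics
8  | Iris  | Physics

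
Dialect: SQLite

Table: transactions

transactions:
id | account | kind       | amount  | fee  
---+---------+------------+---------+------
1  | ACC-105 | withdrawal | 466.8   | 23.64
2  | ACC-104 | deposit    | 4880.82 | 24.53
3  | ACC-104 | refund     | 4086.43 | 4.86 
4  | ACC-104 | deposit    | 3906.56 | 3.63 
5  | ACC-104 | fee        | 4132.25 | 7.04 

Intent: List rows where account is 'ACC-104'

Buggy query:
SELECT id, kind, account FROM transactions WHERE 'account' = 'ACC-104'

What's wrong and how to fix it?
Bug: Single quotes denote string literals in SQL; the column name is being compared as a constant string

Fix: Remove the quotes around the column name (or use double quotes for an identifier)

Corrected query:
SELECT id, kind, account FROM transactions WHERE account = 'ACC-104'

Result:
id | kind    | account
---+---------+--------
2  | deposit | ACC-104
3  | refund  | ACC-104
4  | deposit | ACC-104
5  | fee     | ACC-104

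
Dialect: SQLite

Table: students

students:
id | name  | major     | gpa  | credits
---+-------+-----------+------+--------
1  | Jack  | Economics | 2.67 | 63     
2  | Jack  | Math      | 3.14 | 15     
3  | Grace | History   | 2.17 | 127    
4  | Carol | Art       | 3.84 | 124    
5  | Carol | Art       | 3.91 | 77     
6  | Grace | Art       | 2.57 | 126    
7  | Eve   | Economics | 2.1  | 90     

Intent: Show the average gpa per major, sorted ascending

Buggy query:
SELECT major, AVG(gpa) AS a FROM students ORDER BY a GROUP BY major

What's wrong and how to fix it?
Bug: GROUP BY must precede ORDER BY

Fix: Move ORDER BY to the end, after GROUP BY

Corrected query:
SELECT major, AVG(gpa) AS a FROM students GROUP BY major ORDER BY a

Result:
major     | a    
----------+------
History   | 2.17 
Economics | 2.385
Math      | 3.14 
Art       | 3.44 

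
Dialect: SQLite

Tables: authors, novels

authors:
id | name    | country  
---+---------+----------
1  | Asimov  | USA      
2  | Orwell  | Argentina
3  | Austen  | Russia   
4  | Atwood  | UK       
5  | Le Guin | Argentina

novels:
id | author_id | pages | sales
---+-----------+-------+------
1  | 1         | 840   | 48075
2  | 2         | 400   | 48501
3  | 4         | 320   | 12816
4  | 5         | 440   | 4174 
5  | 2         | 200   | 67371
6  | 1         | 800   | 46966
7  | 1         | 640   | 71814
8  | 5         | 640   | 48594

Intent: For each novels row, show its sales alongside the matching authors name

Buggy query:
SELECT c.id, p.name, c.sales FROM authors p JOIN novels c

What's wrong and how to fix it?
Bug: Missing join condition: each novels row is matched to all authors rows instead of just its own

Fix: Specify the join condition linking the foreign key to the parent id

Corrected query:
SELECT c.id, p.name, c.sales FROM authors p JOIN novels c ON c.author_id = p.id

Result:
id | name    | sales
---+---------+------
1  | Asimov  | 48075
2  | Orwell  | 48501
3  | Atwood  | 12816
4  | Le Guin | 4174 
5  | Orwell  | 67371
6  | Asimov  | 46966
7  | Asimov  | 71814
8  | Le Guin | 48594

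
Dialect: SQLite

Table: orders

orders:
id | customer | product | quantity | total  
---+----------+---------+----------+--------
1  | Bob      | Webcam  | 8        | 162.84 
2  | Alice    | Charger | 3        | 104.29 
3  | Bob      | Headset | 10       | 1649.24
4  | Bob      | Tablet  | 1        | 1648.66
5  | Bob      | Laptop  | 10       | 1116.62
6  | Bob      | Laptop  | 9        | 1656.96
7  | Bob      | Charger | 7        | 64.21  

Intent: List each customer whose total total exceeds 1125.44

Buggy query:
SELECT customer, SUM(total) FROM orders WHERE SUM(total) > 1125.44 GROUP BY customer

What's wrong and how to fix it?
Bug: WHERE runs before GROUP BY, so aggregates aren't available there

Fix: Move the aggregate condition to a HAVING clause

Corrected query:
SELECT customer, SUM(total) FROM orders GROUP BY customer HAVING SUM(total) > 1125.44

Result:
customer | SUM(total)
---------+-----------
Bob      | 6298.53   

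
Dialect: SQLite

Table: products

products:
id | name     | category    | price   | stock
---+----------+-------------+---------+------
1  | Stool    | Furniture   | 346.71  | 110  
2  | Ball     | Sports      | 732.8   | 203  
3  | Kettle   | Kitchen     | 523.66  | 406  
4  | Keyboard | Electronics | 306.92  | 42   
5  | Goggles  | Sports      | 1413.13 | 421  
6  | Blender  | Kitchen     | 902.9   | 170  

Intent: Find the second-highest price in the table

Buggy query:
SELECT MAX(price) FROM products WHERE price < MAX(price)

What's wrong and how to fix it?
Bug: The inner MAX is an aggregate inside WHERE, which is not allowed

Fix: Put the inner MAX in a scalar subquery

Corrected query:
SELECT MAX(price) FROM products WHERE price < (SELECT MAX(price) FROM products)

Result:
MAX(price)
----------
902.9     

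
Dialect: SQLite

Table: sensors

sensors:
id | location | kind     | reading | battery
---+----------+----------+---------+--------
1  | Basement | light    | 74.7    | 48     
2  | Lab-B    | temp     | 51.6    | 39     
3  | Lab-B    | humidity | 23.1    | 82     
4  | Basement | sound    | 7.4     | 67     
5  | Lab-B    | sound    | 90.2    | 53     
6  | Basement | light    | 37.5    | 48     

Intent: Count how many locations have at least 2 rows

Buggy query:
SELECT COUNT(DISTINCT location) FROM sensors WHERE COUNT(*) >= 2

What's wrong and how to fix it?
Bug: WHERE filters individual rows, not groups, so a group-level COUNT is invalid there

Fix: Use a subquery that GROUPs and filters with HAVING, then count its rows

Corrected query:
SELECT COUNT(*) FROM (SELECT location FROM sensors GROUP BY location HAVING COUNT(*) >= 2)

Result:
COUNT(*)
--------
2       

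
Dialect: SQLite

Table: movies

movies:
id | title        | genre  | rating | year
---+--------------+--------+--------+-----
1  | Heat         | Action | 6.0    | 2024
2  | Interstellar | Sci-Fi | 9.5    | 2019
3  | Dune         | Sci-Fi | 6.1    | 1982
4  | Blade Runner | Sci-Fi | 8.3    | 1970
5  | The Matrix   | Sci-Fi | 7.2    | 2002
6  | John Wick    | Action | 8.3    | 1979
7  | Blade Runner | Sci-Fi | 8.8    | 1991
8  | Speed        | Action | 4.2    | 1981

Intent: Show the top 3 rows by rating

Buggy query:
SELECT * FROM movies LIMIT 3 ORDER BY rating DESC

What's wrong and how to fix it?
Bug: ORDER BY cannot follow LIMIT; LIMIT is the final clause

Fix: Sort with ORDER BY, then apply LIMIT

Corrected query:
SELECT * FROM movies ORDER BY rating DESC LIMIT 3

Result:
id | title        | genre  | rating | year
---+--------------+--------+--------+-----
2  | Interstellar | Sci-Fi | 9.5    | 2019
7  | Blade Runner | Sci-Fi | 8.8    | 1991
4  | Blade Runner | Sci-Fi | 8.3    | 1970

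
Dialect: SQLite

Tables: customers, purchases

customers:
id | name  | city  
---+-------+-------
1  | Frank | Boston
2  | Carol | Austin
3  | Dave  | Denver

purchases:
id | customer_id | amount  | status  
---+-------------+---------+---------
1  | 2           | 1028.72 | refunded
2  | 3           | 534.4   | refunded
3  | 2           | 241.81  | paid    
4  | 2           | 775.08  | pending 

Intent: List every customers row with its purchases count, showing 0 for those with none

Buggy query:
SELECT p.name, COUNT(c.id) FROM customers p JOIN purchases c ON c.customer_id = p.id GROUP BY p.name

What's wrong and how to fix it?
Bug: INNER JOIN drops customers rows that have no matching purchases rows

Fix: Switch to LEFT JOIN to retain unmatched parent rows

Corrected query:
SELECT p.name, COUNT(c.id) FROM customers p LEFT JOIN purchases c ON c.customer_id = p.id GROUP BY p.name

Result:
name  | COUNT(c.id)
------+------------
Carol | 3          
Dave  | 1          
Frank | 0          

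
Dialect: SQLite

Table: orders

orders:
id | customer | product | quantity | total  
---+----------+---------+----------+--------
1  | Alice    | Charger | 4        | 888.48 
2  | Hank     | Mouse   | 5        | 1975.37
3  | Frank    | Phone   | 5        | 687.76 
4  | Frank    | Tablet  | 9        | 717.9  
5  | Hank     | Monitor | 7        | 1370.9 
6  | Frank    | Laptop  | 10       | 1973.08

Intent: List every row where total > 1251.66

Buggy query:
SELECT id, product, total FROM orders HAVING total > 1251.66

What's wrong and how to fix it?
Bug: HAVING filters the output of aggregation, but this query has no GROUP BY and no aggregate functions, so SQLite rejects it (HAVING clause on a non-aggregate query); the condition here is per row

Fix: Replace HAVING with WHERE since the condition applies to individual rows

Corrected query:
SELECT id, product, total FROM orders WHERE total > 1251.66

Result:
id | product | total  
---+---------+--------
2  | Mouse   | 1975.37
5  | Monitor | 1370.9 
6  | Laptop  | 1973.08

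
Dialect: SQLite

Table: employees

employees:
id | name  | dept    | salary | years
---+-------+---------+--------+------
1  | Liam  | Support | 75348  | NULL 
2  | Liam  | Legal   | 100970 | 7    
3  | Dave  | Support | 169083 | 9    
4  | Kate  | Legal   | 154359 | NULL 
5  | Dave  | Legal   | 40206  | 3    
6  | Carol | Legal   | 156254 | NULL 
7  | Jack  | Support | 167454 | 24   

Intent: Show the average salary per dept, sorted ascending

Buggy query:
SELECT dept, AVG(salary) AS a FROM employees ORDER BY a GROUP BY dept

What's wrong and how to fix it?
Bug: ORDER BY appears before GROUP BY; SQL clause order requires GROUP BY first

Fix: Reorder: SELECT … FROM … GROUP BY … ORDER BY …

Corrected query:
SELECT dept, AVG(salary) AS a FROM employees GROUP BY dept ORDER BY a

Result:
dept    | a        
--------+----------
Legal   | 112947.25
Support | 137295   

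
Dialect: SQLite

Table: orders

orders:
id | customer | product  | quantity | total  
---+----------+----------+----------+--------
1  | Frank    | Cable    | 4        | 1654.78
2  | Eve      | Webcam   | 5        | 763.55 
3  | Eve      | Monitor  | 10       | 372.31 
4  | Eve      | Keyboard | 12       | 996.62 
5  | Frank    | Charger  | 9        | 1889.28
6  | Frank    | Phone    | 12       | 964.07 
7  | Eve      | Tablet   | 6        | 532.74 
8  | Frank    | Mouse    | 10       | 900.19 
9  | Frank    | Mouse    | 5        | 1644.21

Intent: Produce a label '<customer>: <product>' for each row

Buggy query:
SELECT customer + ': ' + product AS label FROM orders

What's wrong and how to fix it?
Bug: '+' is numeric addition; on text columns SQLite converts them to 0 instead of concatenating

Fix: Replace + with || to concatenate text

Corrected query:
SELECT customer || ': ' || product AS label FROM orders

Result:
label         
--------------
Frank: Cable  
Eve: Webcam   
Eve: Monitor  
Eve: Keyboard 
Frank: Charger
Frank: Phone  
Eve: Tablet   
Frank: Mouse  
Frank: Mouse  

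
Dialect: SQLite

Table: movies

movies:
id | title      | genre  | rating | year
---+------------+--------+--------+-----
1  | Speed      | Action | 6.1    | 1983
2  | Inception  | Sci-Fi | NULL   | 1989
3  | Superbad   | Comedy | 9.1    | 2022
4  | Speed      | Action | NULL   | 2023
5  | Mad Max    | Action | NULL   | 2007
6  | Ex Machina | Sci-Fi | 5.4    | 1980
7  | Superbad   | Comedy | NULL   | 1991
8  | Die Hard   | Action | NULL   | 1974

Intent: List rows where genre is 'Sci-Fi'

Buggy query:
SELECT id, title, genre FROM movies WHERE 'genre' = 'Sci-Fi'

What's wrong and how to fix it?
Bug: 'genre' in single quotes is a string literal, not the column; the comparison is literal-vs-literal and never true

Fix: Reference the column as genre without single quotes

Corrected query:
SELECT id, title, genre FROM movies WHERE genre = 'Sci-Fi'

Result:
id | title      | genre 
---+------------+-------
2  | Inception  | Sci-Fi
6  | Ex Machina | Sci-Fi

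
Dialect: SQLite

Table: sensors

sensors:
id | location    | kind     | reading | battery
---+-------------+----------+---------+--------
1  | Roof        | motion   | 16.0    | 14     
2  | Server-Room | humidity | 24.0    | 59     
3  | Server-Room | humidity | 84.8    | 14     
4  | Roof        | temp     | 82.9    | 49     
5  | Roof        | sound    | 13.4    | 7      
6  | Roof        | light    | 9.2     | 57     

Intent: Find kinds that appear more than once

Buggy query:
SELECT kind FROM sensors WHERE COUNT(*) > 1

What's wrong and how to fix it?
Bug: WHERE can't reference COUNT(*); aggregates are computed after WHERE

Fix: GROUP BY kind, then filter groups with HAVING COUNT(*) > 1

Corrected query:
SELECT kind FROM sensors GROUP BY kind HAVING COUNT(*) > 1

Result:
kind    
--------
humidity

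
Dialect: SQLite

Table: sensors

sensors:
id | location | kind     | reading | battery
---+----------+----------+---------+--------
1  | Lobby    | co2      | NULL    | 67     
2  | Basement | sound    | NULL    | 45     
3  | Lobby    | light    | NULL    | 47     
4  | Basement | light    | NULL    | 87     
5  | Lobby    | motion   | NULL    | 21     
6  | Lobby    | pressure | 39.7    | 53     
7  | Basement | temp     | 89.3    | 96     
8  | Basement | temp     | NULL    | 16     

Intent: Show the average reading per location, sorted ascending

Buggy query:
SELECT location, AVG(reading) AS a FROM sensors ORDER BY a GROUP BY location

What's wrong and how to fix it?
Bug: ORDER BY appears before GROUP BY; SQL clause order requires GROUP BY first

Fix: Move ORDER BY to the end, after GROUP BY

Corrected query:
SELECT location, AVG(reading) AS a FROM sensors GROUP BY location ORDER BY a

Result:
location | a   
---------+-----
Lobby    | 39.7
Basement | 89.3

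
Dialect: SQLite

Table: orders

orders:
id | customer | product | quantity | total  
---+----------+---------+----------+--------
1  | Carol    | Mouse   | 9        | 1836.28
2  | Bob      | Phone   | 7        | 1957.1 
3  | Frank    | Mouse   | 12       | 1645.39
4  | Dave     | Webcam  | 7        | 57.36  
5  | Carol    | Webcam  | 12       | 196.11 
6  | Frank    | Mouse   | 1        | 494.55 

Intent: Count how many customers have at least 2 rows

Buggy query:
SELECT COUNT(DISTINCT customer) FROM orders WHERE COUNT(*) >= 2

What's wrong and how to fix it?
Bug: COUNT(*) cannot appear in WHERE; the per-group count doesn't exist yet

Fix: Group first with HAVING COUNT(*) >= 2, then COUNT the resulting groups

Corrected query:
SELECT COUNT(*) FROM (SELECT customer FROM orders GROUP BY customer HAVING COUNT(*) >= 2)

Result:
COUNT(*)
--------
2       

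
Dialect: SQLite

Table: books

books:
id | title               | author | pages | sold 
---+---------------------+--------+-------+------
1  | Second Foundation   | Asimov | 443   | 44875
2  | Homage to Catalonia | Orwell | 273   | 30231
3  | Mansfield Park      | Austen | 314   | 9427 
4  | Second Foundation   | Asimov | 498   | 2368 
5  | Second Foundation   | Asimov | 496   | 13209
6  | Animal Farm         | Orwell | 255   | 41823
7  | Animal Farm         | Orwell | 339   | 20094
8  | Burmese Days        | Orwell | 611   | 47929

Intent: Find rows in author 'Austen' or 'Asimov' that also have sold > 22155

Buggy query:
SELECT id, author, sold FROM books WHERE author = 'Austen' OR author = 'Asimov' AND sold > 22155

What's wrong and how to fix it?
Bug: Without parentheses, AND is evaluated before OR, so the sold filter only applies to the 'Asimov' branch

Fix: Add parentheses around the OR so the AND applies to both alternatives

Corrected query:
SELECT id, author, sold FROM books WHERE (author = 'Austen' OR author = 'Asimov') AND sold > 22155

Result:
id | author | sold 
---+--------+------
1  | Asimov | 44875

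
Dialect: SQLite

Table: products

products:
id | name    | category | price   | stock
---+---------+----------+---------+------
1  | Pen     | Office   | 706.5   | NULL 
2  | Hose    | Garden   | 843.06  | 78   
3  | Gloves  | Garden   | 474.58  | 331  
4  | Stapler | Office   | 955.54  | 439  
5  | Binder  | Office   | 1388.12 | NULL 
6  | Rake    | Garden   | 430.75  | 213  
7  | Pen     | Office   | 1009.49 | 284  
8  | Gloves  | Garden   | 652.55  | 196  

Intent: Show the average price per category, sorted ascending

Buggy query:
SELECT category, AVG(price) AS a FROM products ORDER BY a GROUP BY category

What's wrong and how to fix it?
Bug: ORDER BY appears before GROUP BY; SQL clause order requires GROUP BY first

Fix: Move ORDER BY to the end, after GROUP BY

Corrected query:
SELECT category, AVG(price) AS a FROM products GROUP BY category ORDER BY a

Result:
category | a        
---------+----------
Garden   | 600.235  
Office   | 1014.9125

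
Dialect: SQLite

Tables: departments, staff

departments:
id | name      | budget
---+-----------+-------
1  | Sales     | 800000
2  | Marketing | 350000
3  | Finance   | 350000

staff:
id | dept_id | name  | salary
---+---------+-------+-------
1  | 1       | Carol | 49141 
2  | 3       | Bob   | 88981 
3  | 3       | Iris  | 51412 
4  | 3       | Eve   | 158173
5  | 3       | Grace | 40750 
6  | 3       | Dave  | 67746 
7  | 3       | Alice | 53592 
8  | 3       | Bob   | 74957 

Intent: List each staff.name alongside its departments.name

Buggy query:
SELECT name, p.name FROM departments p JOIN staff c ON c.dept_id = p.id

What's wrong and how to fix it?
Bug: Both tables have a 'name' column; the unqualified reference is ambiguous

Fix: Prefix ambiguous columns with the table alias

Corrected query:
SELECT c.name, p.name FROM departments p JOIN staff c ON c.dept_id = p.id

Result:
name  | name   
------+--------
Carol | Sales  
Bob   | Finance
Iris  | Finance
Eve   | Finance
Grace | Finance
Dave  | Finance
Alice | Finance
Bob   | Finance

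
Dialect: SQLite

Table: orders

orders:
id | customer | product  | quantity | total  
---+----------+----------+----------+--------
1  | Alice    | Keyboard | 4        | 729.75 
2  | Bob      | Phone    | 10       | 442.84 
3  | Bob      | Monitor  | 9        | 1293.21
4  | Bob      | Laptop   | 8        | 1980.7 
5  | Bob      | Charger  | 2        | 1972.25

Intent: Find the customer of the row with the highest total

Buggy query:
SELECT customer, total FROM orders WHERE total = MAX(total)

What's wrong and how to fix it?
Bug: MAX(total) is an aggregate and cannot be used directly in WHERE

Fix: Use a subquery: WHERE total = (SELECT MAX(total) FROM orders)

Corrected query:
SELECT customer, total FROM orders WHERE total = (SELECT MAX(total) FROM orders)

Result:
customer | total 
---------+-------
Bob      | 1980.7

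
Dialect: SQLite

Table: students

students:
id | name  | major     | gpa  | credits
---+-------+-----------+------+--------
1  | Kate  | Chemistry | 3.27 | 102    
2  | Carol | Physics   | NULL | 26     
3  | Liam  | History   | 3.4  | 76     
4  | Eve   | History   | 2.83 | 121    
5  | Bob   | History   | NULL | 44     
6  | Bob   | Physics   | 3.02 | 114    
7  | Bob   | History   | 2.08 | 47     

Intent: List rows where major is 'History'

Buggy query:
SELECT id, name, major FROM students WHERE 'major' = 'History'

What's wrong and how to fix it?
Bug: Single quotes denote string literals in SQL; the column name is being compared as a constant string

Fix: Reference the column as major without single quotes

Corrected query:
SELECT id, name, major FROM students WHERE major = 'History'

Result:
id | name | major  
---+------+--------
3  | Liam | History
4  | Eve  | History
5  | Bob  | History
7  | Bob  | History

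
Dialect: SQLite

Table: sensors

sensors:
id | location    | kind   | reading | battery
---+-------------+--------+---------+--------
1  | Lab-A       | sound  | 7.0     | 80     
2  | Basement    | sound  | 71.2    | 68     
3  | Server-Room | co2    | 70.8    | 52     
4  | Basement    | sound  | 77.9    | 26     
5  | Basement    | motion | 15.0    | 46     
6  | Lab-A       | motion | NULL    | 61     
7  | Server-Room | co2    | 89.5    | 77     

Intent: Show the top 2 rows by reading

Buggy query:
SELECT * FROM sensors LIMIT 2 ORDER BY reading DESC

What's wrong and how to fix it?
Bug: LIMIT must come after ORDER BY

Fix: Swap the clauses: ORDER BY first, then LIMIT

Corrected query:
SELECT * FROM sensors ORDER BY reading DESC LIMIT 2

Result:
id | location    | kind  | reading | battery
---+-------------+-------+---------+--------
7  | Server-Room | co2   | 89.5    | 77     
4  | Basement    | sound | 77.9    | 26     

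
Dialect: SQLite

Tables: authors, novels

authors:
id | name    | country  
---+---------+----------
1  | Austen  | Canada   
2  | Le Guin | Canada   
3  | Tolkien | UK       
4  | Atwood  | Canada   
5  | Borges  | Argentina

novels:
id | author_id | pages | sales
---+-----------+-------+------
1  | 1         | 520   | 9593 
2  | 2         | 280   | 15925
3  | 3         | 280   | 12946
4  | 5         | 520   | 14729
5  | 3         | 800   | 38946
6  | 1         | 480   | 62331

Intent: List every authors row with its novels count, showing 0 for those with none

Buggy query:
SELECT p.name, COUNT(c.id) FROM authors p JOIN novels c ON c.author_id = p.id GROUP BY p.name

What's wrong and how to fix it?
Bug: INNER JOIN drops authors rows that have no matching novels rows

Fix: Switch to LEFT JOIN to retain unmatched parent rows

Corrected query:
SELECT p.name, COUNT(c.id) FROM authors p LEFT JOIN novels c ON c.author_id = p.id GROUP BY p.name

Result:
name    | COUNT(c.id)
--------+------------
Atwood  | 0          
Austen  | 2          
Borges  | 1          
Le Guin | 1          
Tolkien | 2          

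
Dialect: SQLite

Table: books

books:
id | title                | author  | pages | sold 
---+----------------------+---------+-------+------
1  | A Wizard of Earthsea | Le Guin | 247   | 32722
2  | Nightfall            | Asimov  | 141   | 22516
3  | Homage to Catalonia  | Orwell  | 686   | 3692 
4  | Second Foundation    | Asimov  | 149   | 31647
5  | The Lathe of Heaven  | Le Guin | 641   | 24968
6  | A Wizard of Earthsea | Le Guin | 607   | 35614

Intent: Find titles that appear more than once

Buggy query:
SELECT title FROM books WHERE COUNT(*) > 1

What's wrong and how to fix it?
Bug: COUNT(*) is an aggregate and cannot be used in WHERE

Fix: Group first, then use HAVING for the count condition

Corrected query:
SELECT title FROM books GROUP BY title HAVING COUNT(*) > 1

Result:
title               
--------------------
A Wizard of Earthsea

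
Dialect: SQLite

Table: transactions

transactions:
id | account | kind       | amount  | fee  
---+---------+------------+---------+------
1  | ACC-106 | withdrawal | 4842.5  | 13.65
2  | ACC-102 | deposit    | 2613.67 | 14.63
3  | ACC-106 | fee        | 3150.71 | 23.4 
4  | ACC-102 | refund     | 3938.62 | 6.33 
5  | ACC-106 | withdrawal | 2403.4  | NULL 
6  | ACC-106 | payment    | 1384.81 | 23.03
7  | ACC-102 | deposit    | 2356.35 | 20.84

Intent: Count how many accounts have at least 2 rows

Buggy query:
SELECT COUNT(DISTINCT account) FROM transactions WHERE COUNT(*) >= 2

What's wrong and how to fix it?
Bug: WHERE filters individual rows, not groups, so a group-level COUNT is invalid there

Fix: Use a subquery that GROUPs and filters with HAVING, then count its rows

Corrected query:
SELECT COUNT(*) FROM (SELECT account FROM transactions GROUP BY account HAVING COUNT(*) >= 2)

Result:
COUNT(*)
--------
2       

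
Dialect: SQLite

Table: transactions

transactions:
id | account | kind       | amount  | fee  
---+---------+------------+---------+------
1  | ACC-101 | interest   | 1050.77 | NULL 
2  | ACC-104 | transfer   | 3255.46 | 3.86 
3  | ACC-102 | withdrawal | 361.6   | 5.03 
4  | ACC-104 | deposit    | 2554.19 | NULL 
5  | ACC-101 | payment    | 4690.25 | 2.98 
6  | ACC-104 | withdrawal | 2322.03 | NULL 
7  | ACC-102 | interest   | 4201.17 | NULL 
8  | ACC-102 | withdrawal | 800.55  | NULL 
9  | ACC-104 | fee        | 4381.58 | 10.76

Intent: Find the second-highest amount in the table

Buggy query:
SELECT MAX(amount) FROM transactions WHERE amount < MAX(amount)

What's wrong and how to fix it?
Bug: MAX(amount) on the right of the comparison is an aggregate-in-WHERE error

Fix: Compute the overall MAX in a subquery, then take MAX of rows below it

Corrected query:
SELECT MAX(amount) FROM transactions WHERE amount < (SELECT MAX(amount) FROM transactions)

Result:
MAX(amount)
-----------
4381.58    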